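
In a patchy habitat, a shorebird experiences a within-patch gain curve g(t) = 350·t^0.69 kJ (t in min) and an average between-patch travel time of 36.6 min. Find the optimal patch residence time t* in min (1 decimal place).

Maximise g(t)/(T+t): set derivative to zero → g'(t)(T+t) = g(t).
g'(t) = 0.69·350·t^-0.31. Setting 0.69·350·t^-0.31 = 350·t^0.69/(36.6+t) gives 0.69(36.6+t) = t, so 0.31·t = 0.69×36.6.
t* = 0.69×36.6/0.31 = 81.46 min.

81.5 min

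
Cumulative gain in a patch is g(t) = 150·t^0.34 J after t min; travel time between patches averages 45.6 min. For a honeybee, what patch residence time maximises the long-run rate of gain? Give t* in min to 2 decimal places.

Optimal t* satisfies g'(t*) = g(t*)/(T + t*).
g'(t) = 0.34·150·t^-0.66. Setting 0.34·150·t^-0.66 = 150·t^0.34/(45.6+t) gives 0.34(45.6+t) = t, so 0.66·t = 0.34×45.6.
t* = 0.34×45.6/0.66 = 23.49 min.

23.49 min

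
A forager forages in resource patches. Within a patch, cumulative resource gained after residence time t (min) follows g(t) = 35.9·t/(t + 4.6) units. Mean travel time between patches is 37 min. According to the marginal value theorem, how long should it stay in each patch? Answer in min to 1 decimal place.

Optimal t* satisfies g'(t*) = g(t*)/(T + t*).
g'(t) = 35.9·4.6/(t + 4.6)². Setting 35.9·4.6/(t+4.6)² = 35.9t/[(t+4.6)(37+t)] gives 4.6(37+t) = t(t+4.6), so t² = 4.6×37 = 170.2.
t* = √170.2 = 13.05 min.

13.0 min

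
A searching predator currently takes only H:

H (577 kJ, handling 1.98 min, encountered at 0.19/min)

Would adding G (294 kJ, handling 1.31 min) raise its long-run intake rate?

On H alone, R = ΣλE/(1+Σλh) = 109.6/1.376 = 79.66 kJ/min.
G: E/h = 294/1.31 = 224.4 kJ/min.
Since 224.4 > R, including G increases the long-run rate.

Yes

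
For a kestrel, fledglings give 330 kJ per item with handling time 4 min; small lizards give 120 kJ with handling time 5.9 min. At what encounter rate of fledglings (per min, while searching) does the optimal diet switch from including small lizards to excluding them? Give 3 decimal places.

The zero-one rule: include small lizards iff E₂/h₂ > λE₁/(1+λh₁). Equality gives the switch point.
λE₁h₂ = E₂ + λE₂h₁ ⇒ λ = E₂/(E₁h₂ − E₂h₁) = 120/(1947 − 480) = 0.0818 per min.

0.082 per min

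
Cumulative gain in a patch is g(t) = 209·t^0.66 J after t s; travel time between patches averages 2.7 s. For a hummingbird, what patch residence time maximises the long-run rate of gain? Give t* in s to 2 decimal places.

By the marginal value theorem, leave when the instantaneous gain rate g'(t) equals the habitat-wide average g(t)/(T + t).
g'(t) = 0.66·209·t^-0.34. Setting 0.66·209·t^-0.34 = 209·t^0.66/(2.7+t) gives 0.66(2.7+t) = t, so 0.34·t = 0.66×2.7.
t* = 0.66×2.7/0.34 = 5.241 s.

5.24 s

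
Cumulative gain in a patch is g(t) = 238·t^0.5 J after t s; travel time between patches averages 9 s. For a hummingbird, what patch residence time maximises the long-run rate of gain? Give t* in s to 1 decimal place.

9.0 s

Optimal t* satisfies g'(t*) = g(t*)/(T + t*).
g'(t) = 0.5·238·t^-0.5. Setting 0.5·238·t^-0.5 = 238·t^0.5/(9+t) gives 0.5(9+t) = t, so 0.50·t = 0.5×9.
t* = 0.5×9/0.50 = 9 s.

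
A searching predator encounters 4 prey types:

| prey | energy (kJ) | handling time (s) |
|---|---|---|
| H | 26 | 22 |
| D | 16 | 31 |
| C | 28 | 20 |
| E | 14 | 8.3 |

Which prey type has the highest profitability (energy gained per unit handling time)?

E

Profitability E/h (kJ/s): H = 26/22 = 1.18, D = 16/31 = 0.516, C = 28/20 = 1.4, E = 14/8.3 = 1.69.
Ranked: E > C > H > D.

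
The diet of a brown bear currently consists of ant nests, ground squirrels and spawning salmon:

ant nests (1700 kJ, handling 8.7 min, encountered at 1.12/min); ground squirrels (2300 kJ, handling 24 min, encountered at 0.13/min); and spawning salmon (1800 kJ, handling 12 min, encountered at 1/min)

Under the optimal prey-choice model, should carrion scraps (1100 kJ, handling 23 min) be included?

No

Current rate: (1.12×1700 + 0.13×2300 + 1×1800)/(1 + 1.12×8.7 + 0.13×24 + 1×12) = 154.8 kJ/min.
Profitability of carrion scraps: 1100/23 = 47.83 kJ/min.
Since 47.83 < R, time spent handling carrion scraps is better spent searching.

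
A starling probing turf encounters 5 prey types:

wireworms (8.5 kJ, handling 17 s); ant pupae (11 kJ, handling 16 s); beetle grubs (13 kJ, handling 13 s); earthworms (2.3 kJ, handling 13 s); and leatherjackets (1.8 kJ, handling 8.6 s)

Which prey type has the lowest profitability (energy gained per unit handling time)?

Profitability E/h (kJ/s): wireworms = 8.5/17 = 0.5, ant pupae = 11/16 = 0.688, beetle grubs = 13/13 = 1, earthworms = 2.3/13 = 0.177, leatherjackets = 1.8/8.6 = 0.209.
Ranked: beetle grubs > ant pupae > wireworms > leatherjackets > earthworms.

earthworms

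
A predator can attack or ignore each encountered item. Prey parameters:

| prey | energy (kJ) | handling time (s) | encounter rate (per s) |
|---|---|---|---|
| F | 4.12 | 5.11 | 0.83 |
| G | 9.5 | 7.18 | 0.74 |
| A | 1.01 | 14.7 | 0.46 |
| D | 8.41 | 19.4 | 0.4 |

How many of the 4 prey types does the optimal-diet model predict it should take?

E/h in descending order: G 1.32, F 0.806, D 0.434, A 0.0687 kJ/s. The optimal diet is the largest prefix of this list for which every included type satisfies E_i/h_i > R on the types above it.
Rate on top 1: 1.114. F: 0.806 < 1.114 → exclude; stop.
Optimal diet: G — 1 of 4 types.

1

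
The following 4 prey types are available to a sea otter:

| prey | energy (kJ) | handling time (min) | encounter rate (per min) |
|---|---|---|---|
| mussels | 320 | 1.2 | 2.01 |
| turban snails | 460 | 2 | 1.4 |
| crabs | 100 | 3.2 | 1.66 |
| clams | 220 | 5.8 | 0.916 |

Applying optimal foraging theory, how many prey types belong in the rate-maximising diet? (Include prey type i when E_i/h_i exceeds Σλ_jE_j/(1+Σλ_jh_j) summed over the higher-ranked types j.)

Rank by E/h (kJ/min): mussels 267, turban snails 230, clams 37.9, crabs 31.2. Include each in turn until the next type's E/h falls below the running intake rate.
Rate on top 1: 188.5. turban snails: 230 > 188.5 → include.
Rate on top 2: 207.2. clams: 37.9 < 207.2 → exclude; stop.
Optimal diet: mussels, turban snails — 2 of 4 types.

2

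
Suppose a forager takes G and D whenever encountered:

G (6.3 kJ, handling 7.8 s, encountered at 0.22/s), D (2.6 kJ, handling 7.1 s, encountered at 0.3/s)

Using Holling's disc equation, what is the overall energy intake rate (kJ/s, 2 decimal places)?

Energy encountered per unit search time: 0.22×6.3 + 0.3×2.6 = 2.166 kJ/s.
Handling time per unit search time: 0.22×7.8 + 0.3×7.1 = 3.846.
Rate = 2.166/(1 + 3.846) = 0.447 kJ/s.

0.45 kJ/s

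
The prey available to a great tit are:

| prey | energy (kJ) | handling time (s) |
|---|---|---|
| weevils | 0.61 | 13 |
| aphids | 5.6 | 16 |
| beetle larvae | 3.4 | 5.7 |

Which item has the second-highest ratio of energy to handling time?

aphids

In descending order of E/h:
beetle larvae: 3.4/5.7 = 0.596 kJ/s
aphids: 5.6/16 = 0.35 kJ/s
weevils: 0.61/13 = 0.0469 kJ/s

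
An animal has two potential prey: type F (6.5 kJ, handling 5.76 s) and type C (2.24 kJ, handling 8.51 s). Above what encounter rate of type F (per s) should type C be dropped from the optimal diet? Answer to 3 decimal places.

The zero-one rule: include type C iff E₂/h₂ > λE₁/(1+λh₁). Equality gives the switch point.
λE₁h₂ = E₂ + λE₂h₁ ⇒ λ = E₂/(E₁h₂ − E₂h₁) = 2.24/(55.31 − 12.9) = 0.05281 per s.

0.053 per s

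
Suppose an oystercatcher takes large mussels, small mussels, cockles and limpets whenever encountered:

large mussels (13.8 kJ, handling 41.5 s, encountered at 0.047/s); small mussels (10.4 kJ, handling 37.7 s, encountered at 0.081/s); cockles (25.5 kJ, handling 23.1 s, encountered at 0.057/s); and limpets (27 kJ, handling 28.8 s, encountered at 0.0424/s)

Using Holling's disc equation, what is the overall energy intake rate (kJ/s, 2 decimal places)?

0.48 kJ/s

Energy encountered per unit search time: 0.047×13.8 + 0.081×10.4 + 0.057×25.5 + 0.0424×27 = 4.089 kJ/s.
Handling time per unit search time: 0.047×41.5 + 0.081×37.7 + 0.057×23.1 + 0.0424×28.8 = 7.542.
Rate = 4.089/(1 + 7.542) = 0.4787 kJ/s.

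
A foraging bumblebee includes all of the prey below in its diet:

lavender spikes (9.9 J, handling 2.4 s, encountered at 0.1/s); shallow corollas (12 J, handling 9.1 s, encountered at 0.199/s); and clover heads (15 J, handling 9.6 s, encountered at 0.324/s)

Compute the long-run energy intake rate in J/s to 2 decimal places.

1.34 J/s

R = (0.1×9.9 + 0.199×12 + 0.324×15) / (1 + 0.1×2.4 + 0.199×9.1 + 0.324×9.6) = 8.238/6.161 = 1.337 J/s.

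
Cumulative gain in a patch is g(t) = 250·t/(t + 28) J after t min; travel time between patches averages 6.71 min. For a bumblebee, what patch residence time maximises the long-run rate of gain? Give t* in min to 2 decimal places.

By the marginal value theorem, leave when the instantaneous gain rate g'(t) equals the habitat-wide average g(t)/(T + t).
g'(t) = 250·28/(t + 28)². Setting 250·28/(t+28)² = 250t/[(t+28)(6.71+t)] gives 28(6.71+t) = t(t+28), so t² = 28×6.71 = 187.9.
t* = √187.9 = 13.71 min.

13.71 min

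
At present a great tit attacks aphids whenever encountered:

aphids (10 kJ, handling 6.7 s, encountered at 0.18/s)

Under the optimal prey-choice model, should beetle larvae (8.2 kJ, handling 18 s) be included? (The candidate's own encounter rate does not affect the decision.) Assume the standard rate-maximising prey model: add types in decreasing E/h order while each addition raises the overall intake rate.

No

Current rate: (0.18×10)/(1 + 0.18×6.7) = 0.816 kJ/s.
beetle larvae: E/h = 8.2/18 = 0.4556 kJ/s.
Since 0.4556 < R, time spent handling beetle larvae is better spent searching.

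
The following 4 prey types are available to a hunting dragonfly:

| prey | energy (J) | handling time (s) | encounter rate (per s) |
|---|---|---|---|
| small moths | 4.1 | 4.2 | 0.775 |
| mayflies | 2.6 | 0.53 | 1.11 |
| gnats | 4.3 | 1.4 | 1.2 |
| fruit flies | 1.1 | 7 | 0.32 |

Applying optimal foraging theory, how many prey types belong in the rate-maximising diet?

2

Profitabilities (E/h, J/s): mayflies 4.91, gnats 3.07, small moths 0.976, fruit flies 0.157. Add prey in this order while the next type's profitability exceeds the intake rate on those already taken.
Rate on top 1: 1.817. gnats: 3.07 > 1.817 → include.
Rate on top 2: 2.462. small moths: 0.976 < 2.462 → exclude; stop.
Optimal diet: mayflies, gnats — 2 of 4 types.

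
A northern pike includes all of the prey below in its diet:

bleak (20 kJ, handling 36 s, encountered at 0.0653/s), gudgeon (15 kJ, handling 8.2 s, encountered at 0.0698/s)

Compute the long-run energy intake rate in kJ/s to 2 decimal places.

0.60 kJ/s

Energy encountered per unit search time: 0.0653×20 + 0.0698×15 = 2.353 kJ/s.
Handling time per unit search time: 0.0653×36 + 0.0698×8.2 = 2.923.
Rate = 2.353/(1 + 2.923) = 0.5998 kJ/s.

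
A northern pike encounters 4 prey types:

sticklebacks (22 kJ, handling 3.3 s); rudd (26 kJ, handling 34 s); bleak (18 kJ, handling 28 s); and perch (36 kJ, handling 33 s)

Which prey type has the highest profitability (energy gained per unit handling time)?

In descending order of E/h:
sticklebacks: 22/3.3 = 6.67 kJ/s
perch: 36/33 = 1.09 kJ/s
rudd: 26/34 = 0.765 kJ/s
bleak: 18/28 = 0.643 kJ/s

sticklebacks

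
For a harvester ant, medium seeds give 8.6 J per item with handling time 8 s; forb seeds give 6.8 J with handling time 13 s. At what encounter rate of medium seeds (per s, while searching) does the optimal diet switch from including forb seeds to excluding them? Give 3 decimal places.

At the threshold, the rate on medium seeds alone equals the profitability of forb seeds: λ·8.6/(1 + λ·8) = 6.8/13 = 0.5231.
Rearranging, λ(8.6 − 0.5231×8) = 0.5231, so λ = 0.5231/4.415 = 0.1185 per s.

0.118 per s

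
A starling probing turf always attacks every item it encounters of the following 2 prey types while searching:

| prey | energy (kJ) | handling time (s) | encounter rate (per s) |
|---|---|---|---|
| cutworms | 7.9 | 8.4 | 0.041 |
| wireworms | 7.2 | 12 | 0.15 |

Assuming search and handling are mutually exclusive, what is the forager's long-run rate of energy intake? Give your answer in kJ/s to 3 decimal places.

0.446 kJ/s

R = (0.041×7.9 + 0.15×7.2) / (1 + 0.041×8.4 + 0.15×12) = 1.404/3.144 = 0.4465 kJ/s.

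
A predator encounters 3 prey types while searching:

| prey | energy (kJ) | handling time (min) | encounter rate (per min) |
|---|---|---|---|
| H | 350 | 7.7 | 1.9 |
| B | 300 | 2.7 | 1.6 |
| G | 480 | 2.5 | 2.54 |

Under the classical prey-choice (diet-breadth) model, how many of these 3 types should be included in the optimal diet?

Profitabilities (E/h, kJ/min): G 192, B 111, H 45.5. Add prey in this order while the next type's profitability exceeds the intake rate on those already taken.
Rate on top 1: 165.9. B: 111 < 165.9 → exclude; stop.
Optimal diet: G — 1 of 3 types.

1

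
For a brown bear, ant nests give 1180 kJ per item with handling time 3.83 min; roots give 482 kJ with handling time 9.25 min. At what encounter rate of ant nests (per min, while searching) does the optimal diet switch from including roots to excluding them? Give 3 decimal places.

0.053 per min

Drop roots once their profitability E₂/h₂ falls below the rate achievable on ant nests alone: E₂/h₂ = λE₁/(1 + λh₁).
Solve for λ: λE₁h₂ = E₂(1 + λh₁) → λ(E₁h₂ − E₂h₁) = E₂ → λ = E₂/(E₁h₂ − E₂h₁).
λ = 482/(1180×9.25 − 482×3.83) = 482/9069 = 0.05315 per min.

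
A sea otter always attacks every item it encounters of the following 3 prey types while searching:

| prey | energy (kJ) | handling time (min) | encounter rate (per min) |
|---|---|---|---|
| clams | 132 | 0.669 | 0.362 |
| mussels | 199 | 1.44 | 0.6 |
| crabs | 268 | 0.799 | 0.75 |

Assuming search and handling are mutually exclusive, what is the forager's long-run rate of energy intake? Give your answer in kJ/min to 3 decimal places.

R = Σλ_iE_i / (1 + Σλ_ih_i)
Numerator: 0.362×132 + 0.6×199 + 0.75×268 = 368.2
Denominator: 1 + 0.362×0.669 + 0.6×1.44 + 0.75×0.799 = 2.705
R = 368.2/2.705 = 136.1 kJ/min

136.091 kJ/min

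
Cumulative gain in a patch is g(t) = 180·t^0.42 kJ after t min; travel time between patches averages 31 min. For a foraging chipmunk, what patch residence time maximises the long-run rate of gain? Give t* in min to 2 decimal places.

By the marginal value theorem, leave when the instantaneous gain rate g'(t) equals the habitat-wide average g(t)/(T + t).
g'(t) = 0.42·180·t^-0.58. Setting 0.42·180·t^-0.58 = 180·t^0.42/(31+t) gives 0.42(31+t) = t, so 0.58·t = 0.42×31.
t* = 0.42×31/0.58 = 22.45 min.

22.45 min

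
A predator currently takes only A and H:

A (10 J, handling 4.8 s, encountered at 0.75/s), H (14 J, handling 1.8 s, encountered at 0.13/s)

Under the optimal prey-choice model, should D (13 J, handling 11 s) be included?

On A and H alone, R = ΣλE/(1+Σλh) = 9.32/4.834 = 1.928 J/s.
Profitability of D: 13/11 = 1.182 J/s.
1.182 < 1.928, so adding D would lower the average — exclude it.

No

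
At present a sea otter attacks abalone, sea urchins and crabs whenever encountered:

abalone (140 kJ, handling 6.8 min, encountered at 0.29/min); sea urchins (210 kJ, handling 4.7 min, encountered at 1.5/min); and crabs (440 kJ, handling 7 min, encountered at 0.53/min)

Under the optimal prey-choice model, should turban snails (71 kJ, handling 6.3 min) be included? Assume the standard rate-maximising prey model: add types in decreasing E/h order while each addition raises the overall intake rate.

No

Current rate: (0.29×140 + 1.5×210 + 0.53×440)/(1 + 0.29×6.8 + 1.5×4.7 + 0.53×7) = 42.88 kJ/min.
Profitability of turban snails: 71/6.3 = 11.27 kJ/min.
11.27 < 42.88, so adding turban snails would lower the average — exclude it.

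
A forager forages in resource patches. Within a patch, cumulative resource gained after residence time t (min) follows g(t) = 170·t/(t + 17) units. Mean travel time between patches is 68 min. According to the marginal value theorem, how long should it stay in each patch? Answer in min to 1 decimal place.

By the marginal value theorem, leave when the instantaneous gain rate g'(t) equals the habitat-wide average g(t)/(T + t).
g'(t) = 170·17/(t + 17)². Setting 170·17/(t+17)² = 170t/[(t+17)(68+t)] gives 17(68+t) = t(t+17), so t² = 17×68 = 1156.
t* = √1156 = 34 min.

34.0 min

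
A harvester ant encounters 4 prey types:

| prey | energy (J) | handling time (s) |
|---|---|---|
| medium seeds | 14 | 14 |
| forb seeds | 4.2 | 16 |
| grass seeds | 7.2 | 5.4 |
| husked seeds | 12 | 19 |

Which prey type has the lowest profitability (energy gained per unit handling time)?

Profitability E/h (J/s): medium seeds = 14/14 = 1, forb seeds = 4.2/16 = 0.263, grass seeds = 7.2/5.4 = 1.33, husked seeds = 12/19 = 0.632.
Ranked: grass seeds > medium seeds > husked seeds > forb seeds.

forb seeds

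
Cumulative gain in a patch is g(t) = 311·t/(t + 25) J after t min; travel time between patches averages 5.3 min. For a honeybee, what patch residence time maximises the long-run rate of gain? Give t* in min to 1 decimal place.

Maximise g(t)/(T+t): set derivative to zero → g'(t)(T+t) = g(t).
g'(t) = 311·25/(t + 25)². Setting 311·25/(t+25)² = 311t/[(t+25)(5.3+t)] gives 25(5.3+t) = t(t+25), so t² = 25×5.3 = 132.5.
t* = √132.5 = 11.51 min.

11.5 min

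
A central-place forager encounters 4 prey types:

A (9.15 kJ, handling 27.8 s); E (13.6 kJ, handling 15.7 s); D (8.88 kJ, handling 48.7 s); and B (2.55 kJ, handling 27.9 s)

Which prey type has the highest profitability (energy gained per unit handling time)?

Profitability E/h (kJ/s): A = 9.15/27.8 = 0.329, E = 13.6/15.7 = 0.866, D = 8.88/48.7 = 0.182, B = 2.55/27.9 = 0.0914.
Ranked: E > A > D > B.

E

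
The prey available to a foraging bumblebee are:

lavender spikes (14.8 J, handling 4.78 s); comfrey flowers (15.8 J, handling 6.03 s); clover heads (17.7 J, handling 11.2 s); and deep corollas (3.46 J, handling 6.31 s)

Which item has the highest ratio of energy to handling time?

lavender spikes

In descending order of E/h:
lavender spikes: 14.8/4.78 = 3.1 J/s
comfrey flowers: 15.8/6.03 = 2.62 J/s
clover heads: 17.7/11.2 = 1.58 J/s
deep corollas: 3.46/6.31 = 0.548 J/s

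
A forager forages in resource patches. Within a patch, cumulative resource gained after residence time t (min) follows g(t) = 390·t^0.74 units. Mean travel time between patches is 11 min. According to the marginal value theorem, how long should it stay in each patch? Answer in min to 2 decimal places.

31.31 min

Maximise g(t)/(T+t): set derivative to zero → g'(t)(T+t) = g(t).
g'(t) = 0.74·390·t^-0.26. Setting 0.74·390·t^-0.26 = 390·t^0.74/(11+t) gives 0.74(11+t) = t, so 0.26·t = 0.74×11.
t* = 0.74×11/0.26 = 31.31 min.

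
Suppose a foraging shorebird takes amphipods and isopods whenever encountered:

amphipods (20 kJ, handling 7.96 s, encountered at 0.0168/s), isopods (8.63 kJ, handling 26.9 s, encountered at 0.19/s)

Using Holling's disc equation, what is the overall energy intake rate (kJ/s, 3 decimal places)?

Energy encountered per unit search time: 0.0168×20 + 0.19×8.63 = 1.976 kJ/s.
Handling time per unit search time: 0.0168×7.96 + 0.19×26.9 = 5.245.
Rate = 1.976/(1 + 5.245) = 0.3164 kJ/s.

0.316 kJ/s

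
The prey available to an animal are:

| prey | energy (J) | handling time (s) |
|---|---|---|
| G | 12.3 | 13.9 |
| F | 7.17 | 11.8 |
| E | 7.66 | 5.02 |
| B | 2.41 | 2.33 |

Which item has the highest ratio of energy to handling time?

Profitability E/h (J/s): G = 12.3/13.9 = 0.885, F = 7.17/11.8 = 0.608, E = 7.66/5.02 = 1.53, B = 2.41/2.33 = 1.03.
Ranked: E > B > G > F.

E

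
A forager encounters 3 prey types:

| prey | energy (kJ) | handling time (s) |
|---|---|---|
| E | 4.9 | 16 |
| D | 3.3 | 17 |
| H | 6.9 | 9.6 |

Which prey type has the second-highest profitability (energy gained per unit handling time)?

In descending order of E/h:
H: 6.9/9.6 = 0.719 kJ/s
E: 4.9/16 = 0.306 kJ/s
D: 3.3/17 = 0.194 kJ/s

E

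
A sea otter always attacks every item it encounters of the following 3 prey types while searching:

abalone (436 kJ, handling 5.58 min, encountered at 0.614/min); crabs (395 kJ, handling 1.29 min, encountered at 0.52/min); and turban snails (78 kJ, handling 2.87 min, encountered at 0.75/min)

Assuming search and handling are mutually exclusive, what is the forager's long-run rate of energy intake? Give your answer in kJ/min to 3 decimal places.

Energy encountered per unit search time: 0.614×436 + 0.52×395 + 0.75×78 = 531.6 kJ/min.
Handling time per unit search time: 0.614×5.58 + 0.52×1.29 + 0.75×2.87 = 6.249.
Rate = 531.6/(1 + 6.249) = 73.33 kJ/min.

73.331 kJ/min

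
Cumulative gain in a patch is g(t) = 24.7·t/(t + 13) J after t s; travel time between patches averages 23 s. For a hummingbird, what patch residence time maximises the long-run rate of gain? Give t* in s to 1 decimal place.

Optimal t* satisfies g'(t*) = g(t*)/(T + t*).
g'(t) = 24.7·13/(t + 13)². Setting 24.7·13/(t+13)² = 24.7t/[(t+13)(23+t)] gives 13(23+t) = t(t+13), so t² = 13×23 = 299.
t* = √299 = 17.29 s.

17.3 s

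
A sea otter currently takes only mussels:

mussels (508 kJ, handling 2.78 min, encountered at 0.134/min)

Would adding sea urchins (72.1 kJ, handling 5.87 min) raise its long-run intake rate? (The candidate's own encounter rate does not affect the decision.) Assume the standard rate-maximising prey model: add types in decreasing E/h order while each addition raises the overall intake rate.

Intake rate on the current diet: R = (0.134×508) / (1 + 0.134×2.78) = 68.07/1.373 = 49.6 kJ/min.
Profitability of sea urchins: 72.1/5.87 = 12.28 kJ/min.
Since 12.28 < R, time spent handling sea urchins is better spent searching.

No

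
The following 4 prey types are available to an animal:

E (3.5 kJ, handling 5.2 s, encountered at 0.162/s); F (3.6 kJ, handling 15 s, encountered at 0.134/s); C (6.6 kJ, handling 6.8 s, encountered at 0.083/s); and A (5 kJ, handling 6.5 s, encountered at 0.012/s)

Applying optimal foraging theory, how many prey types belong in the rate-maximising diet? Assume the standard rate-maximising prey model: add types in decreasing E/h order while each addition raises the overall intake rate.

Rank by E/h (kJ/s): C 0.971, A 0.769, E 0.673, F 0.24. Include each in turn until the next type's E/h falls below the running intake rate.
Rate on top 1: 0.3502. A: 0.769 > 0.3502 → include.
Rate on top 2: 0.3701. E: 0.673 > 0.3701 → include.
Rate on top 3: 0.4728. F: 0.24 < 0.4728 → exclude; stop.
Optimal diet: C, A, E — 3 of 4 types.

3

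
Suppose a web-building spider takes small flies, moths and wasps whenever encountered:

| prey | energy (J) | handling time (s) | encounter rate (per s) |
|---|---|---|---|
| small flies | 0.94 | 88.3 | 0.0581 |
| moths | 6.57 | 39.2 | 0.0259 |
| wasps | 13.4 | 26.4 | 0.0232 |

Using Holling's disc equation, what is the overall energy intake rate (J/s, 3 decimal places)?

0.069 J/s

R = Σλ_iE_i / (1 + Σλ_ih_i)
Numerator: 0.0581×0.94 + 0.0259×6.57 + 0.0232×13.4 = 0.5357
Denominator: 1 + 0.0581×88.3 + 0.0259×39.2 + 0.0232×26.4 = 7.758
R = 0.5357/7.758 = 0.06905 J/s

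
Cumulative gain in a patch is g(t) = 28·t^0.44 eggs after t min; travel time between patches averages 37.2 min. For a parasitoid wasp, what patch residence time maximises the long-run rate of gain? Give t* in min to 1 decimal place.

29.2 min

Optimal t* satisfies g'(t*) = g(t*)/(T + t*).
g'(t) = 0.44·28·t^-0.56. Setting 0.44·28·t^-0.56 = 28·t^0.44/(37.2+t) gives 0.44(37.2+t) = t, so 0.56·t = 0.44×37.2.
t* = 0.44×37.2/0.56 = 29.23 min.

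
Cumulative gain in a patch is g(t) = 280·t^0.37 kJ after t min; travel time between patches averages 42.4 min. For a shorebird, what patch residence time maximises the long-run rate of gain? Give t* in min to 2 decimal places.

Optimal t* satisfies g'(t*) = g(t*)/(T + t*).
g'(t) = 0.37·280·t^-0.63. Setting 0.37·280·t^-0.63 = 280·t^0.37/(42.4+t) gives 0.37(42.4+t) = t, so 0.63·t = 0.37×42.4.
t* = 0.37×42.4/0.63 = 24.9 min.

24.90 min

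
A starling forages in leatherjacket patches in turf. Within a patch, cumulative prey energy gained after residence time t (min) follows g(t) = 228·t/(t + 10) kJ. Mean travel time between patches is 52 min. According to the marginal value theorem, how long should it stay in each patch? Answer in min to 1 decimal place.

Optimal t* satisfies g'(t*) = g(t*)/(T + t*).
g'(t) = 228·10/(t + 10)². Setting 228·10/(t+10)² = 228t/[(t+10)(52+t)] gives 10(52+t) = t(t+10), so t² = 10×52 = 520.
t* = √520 = 22.8 min.

22.8 min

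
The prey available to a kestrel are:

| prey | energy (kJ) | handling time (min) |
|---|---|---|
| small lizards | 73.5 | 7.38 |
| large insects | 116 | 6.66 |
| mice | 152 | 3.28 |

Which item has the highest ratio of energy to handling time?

mice

Profitability E/h (kJ/min): small lizards = 73.5/7.38 = 9.96, large insects = 116/6.66 = 17.4, mice = 152/3.28 = 46.3.
Ranked: mice > large insects > small lizards.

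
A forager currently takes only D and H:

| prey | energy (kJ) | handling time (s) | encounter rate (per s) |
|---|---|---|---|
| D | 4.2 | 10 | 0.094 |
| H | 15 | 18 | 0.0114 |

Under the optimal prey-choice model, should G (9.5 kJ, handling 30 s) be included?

Yes

Intake rate on the current diet: R = (0.094×4.2 + 0.0114×15) / (1 + 0.094×10 + 0.0114×18) = 0.5658/2.145 = 0.2638 kJ/s.
Profitability of G: 9.5/30 = 0.3167 kJ/s.
0.3167 > 0.2638, so adding G raises the average — include it.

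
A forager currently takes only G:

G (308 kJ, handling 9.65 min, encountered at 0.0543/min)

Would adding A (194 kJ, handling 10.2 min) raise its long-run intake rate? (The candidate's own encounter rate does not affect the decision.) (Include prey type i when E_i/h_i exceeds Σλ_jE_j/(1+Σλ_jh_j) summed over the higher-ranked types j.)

Yes

Current rate: (0.0543×308)/(1 + 0.0543×9.65) = 10.97 kJ/min.
Profitability of A: 194/10.2 = 19.02 kJ/min.
19.02 > 10.97, so adding A raises the average — include it.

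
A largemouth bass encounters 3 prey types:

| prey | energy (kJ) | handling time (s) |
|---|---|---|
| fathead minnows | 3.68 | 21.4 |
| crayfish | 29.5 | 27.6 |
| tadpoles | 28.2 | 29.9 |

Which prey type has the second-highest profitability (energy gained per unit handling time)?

tadpoles

In descending order of E/h:
crayfish: 29.5/27.6 = 1.07 kJ/s
tadpoles: 28.2/29.9 = 0.943 kJ/s
fathead minnows: 3.68/21.4 = 0.172 kJ/s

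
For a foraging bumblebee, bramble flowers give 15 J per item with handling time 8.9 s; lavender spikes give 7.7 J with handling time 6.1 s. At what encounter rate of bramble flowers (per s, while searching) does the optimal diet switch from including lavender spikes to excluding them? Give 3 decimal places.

Drop lavender spikes once their profitability E₂/h₂ falls below the rate achievable on bramble flowers alone: E₂/h₂ = λE₁/(1 + λh₁).
Solve for λ: λE₁h₂ = E₂(1 + λh₁) → λ(E₁h₂ − E₂h₁) = E₂ → λ = E₂/(E₁h₂ − E₂h₁).
λ = 7.7/(15×6.1 − 7.7×8.9) = 7.7/22.97 = 0.3352 per s.

0.335 per s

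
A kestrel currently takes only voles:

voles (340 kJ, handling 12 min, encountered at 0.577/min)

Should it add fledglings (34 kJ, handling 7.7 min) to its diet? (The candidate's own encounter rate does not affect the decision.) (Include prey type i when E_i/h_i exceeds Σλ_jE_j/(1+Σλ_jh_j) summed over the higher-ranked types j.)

No

Intake rate on the current diet: R = (0.577×340) / (1 + 0.577×12) = 196.2/7.924 = 24.76 kJ/min.
Profitability of fledglings: 34/7.7 = 4.416 kJ/min.
Since 4.416 < R, time spent handling fledglings is better spent searching.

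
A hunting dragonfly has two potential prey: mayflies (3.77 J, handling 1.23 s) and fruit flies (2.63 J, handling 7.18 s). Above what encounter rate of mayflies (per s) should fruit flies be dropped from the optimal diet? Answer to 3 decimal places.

At the threshold, the rate on mayflies alone equals the profitability of fruit flies: λ·3.77/(1 + λ·1.23) = 2.63/7.18 = 0.3663.
Rearranging, λ(3.77 − 0.3663×1.23) = 0.3663, so λ = 0.3663/3.319 = 0.1103 per s.

0.110 per s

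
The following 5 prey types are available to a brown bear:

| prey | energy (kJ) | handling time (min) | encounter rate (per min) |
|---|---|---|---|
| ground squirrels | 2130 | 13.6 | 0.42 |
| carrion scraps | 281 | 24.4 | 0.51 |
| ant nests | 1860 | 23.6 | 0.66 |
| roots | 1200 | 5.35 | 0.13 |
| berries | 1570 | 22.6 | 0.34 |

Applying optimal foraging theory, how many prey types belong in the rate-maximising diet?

E/h in descending order: roots 224, ground squirrels 157, ant nests 78.8, berries 69.5, carrion scraps 11.5 kJ/min. The optimal diet is the largest prefix of this list for which every included type satisfies E_i/h_i > R on the types above it.
Rate on top 1: 92.01. ground squirrels: 157 > 92.01 → include.
Rate on top 2: 141.8. ant nests: 78.8 < 141.8 → exclude; stop.
Optimal diet: roots, ground squirrels — 2 of 5 types.

2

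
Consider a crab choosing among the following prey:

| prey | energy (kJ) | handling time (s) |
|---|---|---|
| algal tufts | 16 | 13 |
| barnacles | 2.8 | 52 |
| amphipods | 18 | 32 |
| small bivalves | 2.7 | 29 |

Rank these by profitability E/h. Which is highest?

Profitability E/h (kJ/s): algal tufts = 16/13 = 1.23, barnacles = 2.8/52 = 0.0538, amphipods = 18/32 = 0.562, small bivalves = 2.7/29 = 0.0931.
Ranked: algal tufts > amphipods > small bivalves > barnacles.

algal tufts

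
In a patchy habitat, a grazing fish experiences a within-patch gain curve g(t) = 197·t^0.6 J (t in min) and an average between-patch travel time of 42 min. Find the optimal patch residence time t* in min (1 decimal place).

Maximise g(t)/(T+t): set derivative to zero → g'(t)(T+t) = g(t).
g'(t) = 0.6·197·t^-0.4. Setting 0.6·197·t^-0.4 = 197·t^0.6/(42+t) gives 0.6(42+t) = t, so 0.40·t = 0.6×42.
t* = 0.6×42/0.40 = 63 min.

63.0 min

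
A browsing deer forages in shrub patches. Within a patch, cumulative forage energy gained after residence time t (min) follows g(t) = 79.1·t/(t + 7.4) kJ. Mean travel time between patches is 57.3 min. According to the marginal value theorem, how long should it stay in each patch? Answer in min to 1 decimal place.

20.6 min

By the marginal value theorem, leave when the instantaneous gain rate g'(t) equals the habitat-wide average g(t)/(T + t).
g'(t) = 79.1·7.4/(t + 7.4)². Setting 79.1·7.4/(t+7.4)² = 79.1t/[(t+7.4)(57.3+t)] gives 7.4(57.3+t) = t(t+7.4), so t² = 7.4×57.3 = 424.
t* = √424 = 20.59 min.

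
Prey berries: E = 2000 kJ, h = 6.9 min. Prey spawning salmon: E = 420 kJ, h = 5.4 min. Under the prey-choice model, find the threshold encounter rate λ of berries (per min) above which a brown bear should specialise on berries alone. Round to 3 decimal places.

0.053 per min

At the threshold, the rate on berries alone equals the profitability of spawning salmon: λ·2000/(1 + λ·6.9) = 420/5.4 = 77.78.
Rearranging, λ(2000 − 77.78×6.9) = 77.78, so λ = 77.78/1463 = 0.05315 per min.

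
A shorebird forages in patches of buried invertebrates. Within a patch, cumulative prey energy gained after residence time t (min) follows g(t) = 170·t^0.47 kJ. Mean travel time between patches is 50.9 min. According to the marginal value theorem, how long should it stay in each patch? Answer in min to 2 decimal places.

45.14 min

Optimal t* satisfies g'(t*) = g(t*)/(T + t*).
g'(t) = 0.47·170·t^-0.53. Setting 0.47·170·t^-0.53 = 170·t^0.47/(50.9+t) gives 0.47(50.9+t) = t, so 0.53·t = 0.47×50.9.
t* = 0.47×50.9/0.53 = 45.14 min.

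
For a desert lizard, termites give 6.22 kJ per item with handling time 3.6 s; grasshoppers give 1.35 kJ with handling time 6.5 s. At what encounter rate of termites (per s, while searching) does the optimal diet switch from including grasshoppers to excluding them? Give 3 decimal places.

The zero-one rule: include grasshoppers iff E₂/h₂ > λE₁/(1+λh₁). Equality gives the switch point.
λE₁h₂ = E₂ + λE₂h₁ ⇒ λ = E₂/(E₁h₂ − E₂h₁) = 1.35/(40.43 − 4.86) = 0.03795 per s.

0.038 per s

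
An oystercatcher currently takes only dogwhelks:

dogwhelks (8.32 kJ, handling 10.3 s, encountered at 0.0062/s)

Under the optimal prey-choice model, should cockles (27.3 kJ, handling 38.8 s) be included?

Current rate: (0.0062×8.32)/(1 + 0.0062×10.3) = 0.04849 kJ/s.
Profitability of cockles: 27.3/38.8 = 0.7036 kJ/s.
0.7036 > 0.04849, so adding cockles raises the average — include it.

Yes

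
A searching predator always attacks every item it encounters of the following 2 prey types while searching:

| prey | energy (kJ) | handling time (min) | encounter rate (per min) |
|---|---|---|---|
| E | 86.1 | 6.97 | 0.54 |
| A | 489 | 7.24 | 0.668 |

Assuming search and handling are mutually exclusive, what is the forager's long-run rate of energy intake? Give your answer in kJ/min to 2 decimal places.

R = (0.54×86.1 + 0.668×489) / (1 + 0.54×6.97 + 0.668×7.24) = 373.1/9.6 = 38.87 kJ/min.

38.87 kJ/min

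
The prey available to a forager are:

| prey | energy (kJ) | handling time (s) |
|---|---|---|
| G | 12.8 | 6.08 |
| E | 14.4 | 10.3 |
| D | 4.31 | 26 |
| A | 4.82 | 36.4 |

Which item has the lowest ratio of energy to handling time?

In descending order of E/h:
G: 12.8/6.08 = 2.11 kJ/s
E: 14.4/10.3 = 1.4 kJ/s
D: 4.31/26 = 0.166 kJ/s
A: 4.82/36.4 = 0.132 kJ/s

A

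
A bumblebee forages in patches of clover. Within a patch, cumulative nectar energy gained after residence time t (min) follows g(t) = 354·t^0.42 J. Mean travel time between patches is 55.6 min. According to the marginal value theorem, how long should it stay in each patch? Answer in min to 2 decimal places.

40.26 min

By the marginal value theorem, leave when the instantaneous gain rate g'(t) equals the habitat-wide average g(t)/(T + t).
g'(t) = 0.42·354·t^-0.58. Setting 0.42·354·t^-0.58 = 354·t^0.42/(55.6+t) gives 0.42(55.6+t) = t, so 0.58·t = 0.42×55.6.
t* = 0.42×55.6/0.58 = 40.26 min.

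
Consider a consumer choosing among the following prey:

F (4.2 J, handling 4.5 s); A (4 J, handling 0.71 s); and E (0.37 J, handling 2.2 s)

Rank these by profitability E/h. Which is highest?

A

In descending order of E/h:
A: 4/0.71 = 5.63 J/s
F: 4.2/4.5 = 0.933 J/s
E: 0.37/2.2 = 0.168 J/s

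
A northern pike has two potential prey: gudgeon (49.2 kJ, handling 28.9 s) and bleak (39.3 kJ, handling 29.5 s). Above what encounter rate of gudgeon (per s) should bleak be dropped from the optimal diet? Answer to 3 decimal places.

0.125 per s

At the threshold, the rate on gudgeon alone equals the profitability of bleak: λ·49.2/(1 + λ·28.9) = 39.3/29.5 = 1.332.
Rearranging, λ(49.2 − 1.332×28.9) = 1.332, so λ = 1.332/10.7 = 0.1245 per s.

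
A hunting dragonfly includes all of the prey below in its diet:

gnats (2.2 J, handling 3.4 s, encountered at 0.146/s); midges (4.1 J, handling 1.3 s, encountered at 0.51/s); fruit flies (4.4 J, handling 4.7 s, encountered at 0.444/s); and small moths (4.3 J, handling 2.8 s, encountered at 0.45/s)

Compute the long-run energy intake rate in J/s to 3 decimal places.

1.144 J/s

R = (0.146×2.2 + 0.51×4.1 + 0.444×4.4 + 0.45×4.3) / (1 + 0.146×3.4 + 0.51×1.3 + 0.444×4.7 + 0.45×2.8) = 6.301/5.506 = 1.144 J/s.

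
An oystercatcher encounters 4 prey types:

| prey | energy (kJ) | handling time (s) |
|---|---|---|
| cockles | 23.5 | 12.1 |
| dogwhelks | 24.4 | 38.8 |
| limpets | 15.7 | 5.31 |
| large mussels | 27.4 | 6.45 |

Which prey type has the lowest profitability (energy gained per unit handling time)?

In descending order of E/h:
large mussels: 27.4/6.45 = 4.25 kJ/s
limpets: 15.7/5.31 = 2.96 kJ/s
cockles: 23.5/12.1 = 1.94 kJ/s
dogwhelks: 24.4/38.8 = 0.629 kJ/s

dogwhelks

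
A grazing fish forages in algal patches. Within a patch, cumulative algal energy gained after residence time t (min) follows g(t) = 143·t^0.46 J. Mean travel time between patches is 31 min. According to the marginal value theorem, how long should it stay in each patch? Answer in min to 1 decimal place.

Optimal t* satisfies g'(t*) = g(t*)/(T + t*).
g'(t) = 0.46·143·t^-0.54. Setting 0.46·143·t^-0.54 = 143·t^0.46/(31+t) gives 0.46(31+t) = t, so 0.54·t = 0.46×31.
t* = 0.46×31/0.54 = 26.41 min.

26.4 min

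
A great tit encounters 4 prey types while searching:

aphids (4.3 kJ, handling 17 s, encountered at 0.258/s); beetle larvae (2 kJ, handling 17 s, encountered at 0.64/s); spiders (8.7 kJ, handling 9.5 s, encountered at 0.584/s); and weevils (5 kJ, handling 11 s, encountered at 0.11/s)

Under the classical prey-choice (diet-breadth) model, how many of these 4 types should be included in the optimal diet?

Profitabilities (E/h, kJ/s): spiders 0.916, weevils 0.455, aphids 0.253, beetle larvae 0.118. Add prey in this order while the next type's profitability exceeds the intake rate on those already taken.
Rate on top 1: 0.7759. weevils: 0.455 < 0.7759 → exclude; stop.
Optimal diet: spiders — 1 of 4 types.

1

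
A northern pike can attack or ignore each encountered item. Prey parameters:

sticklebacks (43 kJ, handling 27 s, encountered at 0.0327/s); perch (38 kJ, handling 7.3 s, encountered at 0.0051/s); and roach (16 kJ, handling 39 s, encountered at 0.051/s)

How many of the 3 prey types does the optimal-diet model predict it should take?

2

E/h in descending order: perch 5.21, sticklebacks 1.59, roach 0.41 kJ/s. The optimal diet is the largest prefix of this list for which every included type satisfies E_i/h_i > R on the types above it.
Rate on top 1: 0.1868. sticklebacks: 1.59 > 0.1868 → include.
Rate on top 2: 0.8332. roach: 0.41 < 0.8332 → exclude; stop.
Optimal diet: perch, sticklebacks — 2 of 3 types.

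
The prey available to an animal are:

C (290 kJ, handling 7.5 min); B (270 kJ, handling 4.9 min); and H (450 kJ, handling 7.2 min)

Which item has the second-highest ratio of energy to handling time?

In descending order of E/h:
H: 450/7.2 = 62.5 kJ/min
B: 270/4.9 = 55.1 kJ/min
C: 290/7.5 = 38.7 kJ/min

B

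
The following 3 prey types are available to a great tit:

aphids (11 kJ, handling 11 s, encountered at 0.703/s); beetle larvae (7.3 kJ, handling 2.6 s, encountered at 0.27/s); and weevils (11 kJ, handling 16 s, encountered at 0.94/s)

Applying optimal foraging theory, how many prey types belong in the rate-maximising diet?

E/h in descending order: beetle larvae 2.81, aphids 1, weevils 0.688 kJ/s. The optimal diet is the largest prefix of this list for which every included type satisfies E_i/h_i > R on the types above it.
Rate on top 1: 1.158. aphids: 1 < 1.158 → exclude; stop.
Optimal diet: beetle larvae — 1 of 3 types.

1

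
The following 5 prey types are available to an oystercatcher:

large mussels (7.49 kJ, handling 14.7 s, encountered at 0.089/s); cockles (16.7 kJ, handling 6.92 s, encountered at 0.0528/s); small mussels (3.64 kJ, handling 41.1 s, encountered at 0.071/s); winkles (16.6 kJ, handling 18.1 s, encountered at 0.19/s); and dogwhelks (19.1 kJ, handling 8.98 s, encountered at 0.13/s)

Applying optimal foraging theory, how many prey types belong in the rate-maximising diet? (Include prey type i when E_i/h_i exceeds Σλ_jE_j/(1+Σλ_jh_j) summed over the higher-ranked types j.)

Rank by E/h (kJ/s): cockles 2.41, dogwhelks 2.13, winkles 0.917, large mussels 0.51, small mussels 0.0886. Include each in turn until the next type's E/h falls below the running intake rate.
Rate on top 1: 0.6458. dogwhelks: 2.13 > 0.6458 → include.
Rate on top 2: 1.328. winkles: 0.917 < 1.328 → exclude; stop.
Optimal diet: cockles, dogwhelks — 2 of 5 types.

2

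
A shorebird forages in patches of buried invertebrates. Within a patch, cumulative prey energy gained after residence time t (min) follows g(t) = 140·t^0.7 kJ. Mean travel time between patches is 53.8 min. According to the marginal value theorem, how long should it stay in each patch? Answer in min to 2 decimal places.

Optimal t* satisfies g'(t*) = g(t*)/(T + t*).
g'(t) = 0.7·140·t^-0.3. Setting 0.7·140·t^-0.3 = 140·t^0.7/(53.8+t) gives 0.7(53.8+t) = t, so 0.30·t = 0.7×53.8.
t* = 0.7×53.8/0.30 = 125.5 min.

125.53 min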